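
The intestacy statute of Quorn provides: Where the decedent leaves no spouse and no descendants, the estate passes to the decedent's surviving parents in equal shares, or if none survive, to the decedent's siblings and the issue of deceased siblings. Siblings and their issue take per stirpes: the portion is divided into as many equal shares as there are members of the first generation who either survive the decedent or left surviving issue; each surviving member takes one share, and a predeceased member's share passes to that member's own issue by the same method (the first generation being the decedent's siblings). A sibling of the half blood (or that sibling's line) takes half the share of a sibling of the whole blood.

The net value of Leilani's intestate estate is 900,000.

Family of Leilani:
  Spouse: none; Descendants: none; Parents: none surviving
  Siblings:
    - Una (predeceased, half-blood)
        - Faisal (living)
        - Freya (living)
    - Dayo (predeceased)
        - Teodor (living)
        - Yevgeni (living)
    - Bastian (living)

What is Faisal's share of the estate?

Faisal receives 90,000.

The entire 900,000 passes to the siblings and their issue.
Counting each half-blood sibling's line as half a unit, there are 5/2 units in 900,000, so one unit is 360,000. Whole-blood lines (Dayo and Bastian) take 360,000 each; half-blood lines (Una) take 180,000 each.
Una's share (180,000) is divided into 2 shares of 90,000: Faisal and Freya each take 90,000.
Dayo's share (360,000) is divided into 2 shares of 180,000: Teodor and Yevgeni each take 180,000.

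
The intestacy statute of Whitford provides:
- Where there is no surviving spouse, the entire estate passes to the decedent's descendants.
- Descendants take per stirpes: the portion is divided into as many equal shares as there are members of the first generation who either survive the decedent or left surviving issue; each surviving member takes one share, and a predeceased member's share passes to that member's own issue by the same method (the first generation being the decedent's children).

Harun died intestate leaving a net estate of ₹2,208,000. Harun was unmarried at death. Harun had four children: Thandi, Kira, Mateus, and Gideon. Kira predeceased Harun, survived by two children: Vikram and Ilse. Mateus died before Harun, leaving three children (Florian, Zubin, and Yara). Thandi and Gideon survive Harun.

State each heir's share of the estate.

The entire ₹2,208,000 passes to the descendants.
That amount (₹2,208,000) is divided into 4 shares of ₹552,000: Thandi and Gideon each take ₹552,000; Kira's ₹552,000 share passes to Kira's issue; Mateus's ₹552,000 share passes to Mateus's issue.
Kira's share (₹552,000) is divided into 2 shares of ₹276,000: Vikram and Ilse each take ₹276,000.
Mateus's share (₹552,000) is divided into 3 shares of ₹184,000: Florian, Zubin, and Yara each take ₹184,000.

Thandi: ₹552,000; Vikram: ₹276,000; Ilse: ₹276,000; Florian: ₹184,000; Zubin: ₹184,000; Yara: ₹184,000; Gideon: ₹552,000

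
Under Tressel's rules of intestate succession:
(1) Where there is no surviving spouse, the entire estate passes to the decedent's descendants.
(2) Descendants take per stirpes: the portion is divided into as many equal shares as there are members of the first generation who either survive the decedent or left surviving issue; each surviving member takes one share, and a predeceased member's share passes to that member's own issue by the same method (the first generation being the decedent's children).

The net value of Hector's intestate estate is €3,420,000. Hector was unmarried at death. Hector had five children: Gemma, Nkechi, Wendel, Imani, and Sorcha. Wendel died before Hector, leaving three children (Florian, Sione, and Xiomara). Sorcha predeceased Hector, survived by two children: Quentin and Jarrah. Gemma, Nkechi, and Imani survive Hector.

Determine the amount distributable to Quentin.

The entire €3,420,000 passes to the descendants.
That amount (€3,420,000) is divided into 5 shares of €684,000: Gemma, Nkechi, and Imani each take €684,000; Wendel's €684,000 share passes to Wendel's issue; Sorcha's €684,000 share passes to Sorcha's issue.
Wendel's share (€684,000) is divided into 3 shares of €228,000: Florian, Sione, and Xiomara each take €228,000.
Sorcha's share (€684,000) is divided into 2 shares of €342,000: Quentin and Jarrah each take €342,000.

Quentin receives €342,000.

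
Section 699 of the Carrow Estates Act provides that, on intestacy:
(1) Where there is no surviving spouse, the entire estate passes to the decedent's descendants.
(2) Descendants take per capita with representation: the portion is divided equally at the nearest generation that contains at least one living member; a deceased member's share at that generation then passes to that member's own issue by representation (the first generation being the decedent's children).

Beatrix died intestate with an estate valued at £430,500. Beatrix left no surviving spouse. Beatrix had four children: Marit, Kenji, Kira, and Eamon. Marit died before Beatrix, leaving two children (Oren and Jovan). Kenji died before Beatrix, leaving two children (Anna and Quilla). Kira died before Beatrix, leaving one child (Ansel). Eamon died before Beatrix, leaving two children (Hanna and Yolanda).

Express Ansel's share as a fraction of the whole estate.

Ansel receives 1/7 of the estate.

The entire £430,500 passes to the descendants.
No child survives, so the initial division is made at the grandchildren's generation.
That amount (£430,500) is divided into 7 shares of £61,500: Oren, Jovan, Anna, Quilla, Ansel, Hanna, and Yolanda each take £61,500.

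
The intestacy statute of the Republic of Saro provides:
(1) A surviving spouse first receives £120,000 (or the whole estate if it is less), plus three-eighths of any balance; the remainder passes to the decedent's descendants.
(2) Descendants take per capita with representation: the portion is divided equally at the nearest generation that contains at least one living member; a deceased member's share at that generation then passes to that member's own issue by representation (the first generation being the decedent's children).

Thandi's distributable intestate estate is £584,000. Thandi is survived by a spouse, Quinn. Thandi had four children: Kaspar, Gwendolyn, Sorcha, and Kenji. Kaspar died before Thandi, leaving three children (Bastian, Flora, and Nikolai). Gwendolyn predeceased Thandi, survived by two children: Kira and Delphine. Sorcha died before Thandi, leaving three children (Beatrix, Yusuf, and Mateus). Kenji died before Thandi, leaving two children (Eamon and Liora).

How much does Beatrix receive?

Quinn first takes £120,000, leaving a balance of £464,000. Quinn then takes three-eighths of the balance (£174,000), for a total of £294,000. The remaining £290,000 passes to the descendants.
No child survives, so the initial division is made at the grandchildren's generation.
The descendants' portion (£290,000) is divided into 10 shares of £29,000: Bastian, Flora, Nikolai, Kira, Delphine, Beatrix, Yusuf, Mateus, Eamon, and Liora each take £29,000.

Beatrix receives £29,000.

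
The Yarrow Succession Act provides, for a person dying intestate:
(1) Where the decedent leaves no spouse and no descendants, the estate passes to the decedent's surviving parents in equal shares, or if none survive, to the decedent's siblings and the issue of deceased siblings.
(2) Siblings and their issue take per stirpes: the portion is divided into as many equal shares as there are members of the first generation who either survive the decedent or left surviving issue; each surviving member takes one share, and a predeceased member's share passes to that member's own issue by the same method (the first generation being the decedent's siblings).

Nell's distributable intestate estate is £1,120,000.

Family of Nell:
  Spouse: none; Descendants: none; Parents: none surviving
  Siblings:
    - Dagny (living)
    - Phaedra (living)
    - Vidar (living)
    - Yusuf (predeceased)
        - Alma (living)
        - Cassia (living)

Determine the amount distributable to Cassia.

The entire £1,120,000 passes to the siblings and their issue.
That amount (£1,120,000) is divided into 4 shares of £280,000: Dagny, Phaedra, and Vidar each take £280,000; Yusuf's £280,000 share passes to Yusuf's issue.
Yusuf's share (£280,000) is divided into 2 shares of £140,000: Alma and Cassia each take £140,000.

Cassia receives £140,000.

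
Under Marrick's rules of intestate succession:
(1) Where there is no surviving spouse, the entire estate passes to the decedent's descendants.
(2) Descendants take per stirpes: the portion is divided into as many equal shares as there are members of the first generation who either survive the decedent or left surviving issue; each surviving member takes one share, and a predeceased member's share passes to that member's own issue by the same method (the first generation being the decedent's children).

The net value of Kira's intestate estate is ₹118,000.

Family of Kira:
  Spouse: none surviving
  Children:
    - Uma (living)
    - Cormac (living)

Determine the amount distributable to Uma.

The entire ₹118,000 passes to the descendants.
That amount (₹118,000) is divided into 2 shares of ₹59,000: Uma and Cormac each take ₹59,000.

Uma receives ₹59,000.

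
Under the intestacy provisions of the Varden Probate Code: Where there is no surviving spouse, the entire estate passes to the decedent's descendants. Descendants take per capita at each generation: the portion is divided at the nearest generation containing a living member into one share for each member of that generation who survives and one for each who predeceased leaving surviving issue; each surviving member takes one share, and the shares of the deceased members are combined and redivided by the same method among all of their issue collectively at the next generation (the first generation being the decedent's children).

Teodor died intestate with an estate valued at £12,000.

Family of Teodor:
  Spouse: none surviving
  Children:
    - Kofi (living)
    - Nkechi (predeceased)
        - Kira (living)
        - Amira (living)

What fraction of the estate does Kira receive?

The entire £12,000 passes to the descendants.
That amount (£12,000) is divided at the children's generation into 2 shares of £6,000. Kofi takes £6,000. The remaining share for the deceased Nkechi (£6,000) is carried to the next generation.
That pool (£6,000) is divided at the grandchildren's generation equally among Kira and Amira: £3,000 each.

Kira receives 1/4 of the estate.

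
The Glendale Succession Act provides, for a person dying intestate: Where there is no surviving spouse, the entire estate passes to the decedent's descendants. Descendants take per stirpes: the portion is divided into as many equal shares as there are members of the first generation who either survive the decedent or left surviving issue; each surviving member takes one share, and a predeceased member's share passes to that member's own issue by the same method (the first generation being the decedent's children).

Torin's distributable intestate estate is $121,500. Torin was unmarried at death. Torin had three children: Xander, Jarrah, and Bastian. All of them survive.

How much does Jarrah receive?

The entire $121,500 passes to the descendants.
That amount ($121,500) is divided into 3 shares of $40,500: Xander, Jarrah, and Bastian each take $40,500.

Jarrah receives $40,500.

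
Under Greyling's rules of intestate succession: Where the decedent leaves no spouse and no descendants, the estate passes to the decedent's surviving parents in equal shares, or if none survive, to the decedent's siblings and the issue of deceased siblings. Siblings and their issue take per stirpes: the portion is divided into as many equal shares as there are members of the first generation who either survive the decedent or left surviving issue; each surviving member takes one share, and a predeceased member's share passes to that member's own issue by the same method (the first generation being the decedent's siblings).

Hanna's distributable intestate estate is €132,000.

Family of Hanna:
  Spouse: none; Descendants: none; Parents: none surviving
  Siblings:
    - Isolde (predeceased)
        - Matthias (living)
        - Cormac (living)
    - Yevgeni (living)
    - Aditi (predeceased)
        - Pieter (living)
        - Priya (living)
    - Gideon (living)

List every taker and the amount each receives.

The entire €132,000 passes to the siblings and their issue.
That amount (€132,000) is divided into 4 shares of €33,000: Yevgeni and Gideon each take €33,000; Isolde's €33,000 share passes to Isolde's issue; Aditi's €33,000 share passes to Aditi's issue.
Isolde's share (€33,000) is divided into 2 shares of €16,500: Matthias and Cormac each take €16,500.
Aditi's share (€33,000) is divided into 2 shares of €16,500: Pieter and Priya each take €16,500.

Matthias: €16,500; Cormac: €16,500; Yevgeni: €33,000; Pieter: €16,500; Priya: €16,500; Gideon: €33,000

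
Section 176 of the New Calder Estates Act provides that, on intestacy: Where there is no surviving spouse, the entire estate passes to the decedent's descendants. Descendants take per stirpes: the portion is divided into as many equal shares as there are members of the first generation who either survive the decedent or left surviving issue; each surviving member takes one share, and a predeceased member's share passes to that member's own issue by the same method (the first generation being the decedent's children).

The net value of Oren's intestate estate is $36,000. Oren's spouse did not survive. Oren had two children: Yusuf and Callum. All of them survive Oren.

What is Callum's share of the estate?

The entire $36,000 passes to the descendants.
That amount ($36,000) is divided into 2 shares of $18,000: Yusuf and Callum each take $18,000.

Callum receives $18,000.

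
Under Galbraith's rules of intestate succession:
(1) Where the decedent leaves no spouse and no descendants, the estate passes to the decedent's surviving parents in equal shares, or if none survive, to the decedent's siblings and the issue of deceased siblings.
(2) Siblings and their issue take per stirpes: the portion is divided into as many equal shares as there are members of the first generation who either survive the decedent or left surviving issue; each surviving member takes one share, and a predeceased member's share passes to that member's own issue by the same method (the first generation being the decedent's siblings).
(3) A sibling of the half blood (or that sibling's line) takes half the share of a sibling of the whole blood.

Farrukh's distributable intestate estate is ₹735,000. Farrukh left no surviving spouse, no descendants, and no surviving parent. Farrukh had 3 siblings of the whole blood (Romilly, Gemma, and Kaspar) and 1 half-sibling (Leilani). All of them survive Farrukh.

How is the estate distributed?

Romilly: ₹210,000; Leilani: ₹105,000; Gemma: ₹210,000; Kaspar: ₹210,000

The entire ₹735,000 passes to the siblings and their issue.
Counting each half-blood sibling's line as half a unit, there are 7/2 units in ₹735,000, so one unit is ₹210,000. Whole-blood lines (Romilly, Gemma, and Kaspar) take ₹210,000 each; half-blood lines (Leilani) take ₹105,000 each.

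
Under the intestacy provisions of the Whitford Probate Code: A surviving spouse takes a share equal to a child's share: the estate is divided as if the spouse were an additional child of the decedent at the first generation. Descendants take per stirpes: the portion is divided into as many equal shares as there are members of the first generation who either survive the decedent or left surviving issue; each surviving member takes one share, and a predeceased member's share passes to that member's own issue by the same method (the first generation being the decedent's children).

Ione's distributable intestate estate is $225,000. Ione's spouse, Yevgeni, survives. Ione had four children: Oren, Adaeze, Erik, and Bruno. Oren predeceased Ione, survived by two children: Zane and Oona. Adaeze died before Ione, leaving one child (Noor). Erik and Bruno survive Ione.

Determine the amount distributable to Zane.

The spouse counts as an additional share at the children's level, so there are 5 primary shares of $45,000. Yevgeni takes one such share ($45,000).
The children's combined portion ($180,000) is divided into 4 shares of $45,000: Erik and Bruno each take $45,000; Oren's $45,000 share passes to Oren's issue; Adaeze's $45,000 share passes to Adaeze's issue.
Oren's share ($45,000) is divided into 2 shares of $22,500: Zane and Oona each take $22,500.
Adaeze's share ($45,000) passes entirely to Noor.

Zane receives $22,500.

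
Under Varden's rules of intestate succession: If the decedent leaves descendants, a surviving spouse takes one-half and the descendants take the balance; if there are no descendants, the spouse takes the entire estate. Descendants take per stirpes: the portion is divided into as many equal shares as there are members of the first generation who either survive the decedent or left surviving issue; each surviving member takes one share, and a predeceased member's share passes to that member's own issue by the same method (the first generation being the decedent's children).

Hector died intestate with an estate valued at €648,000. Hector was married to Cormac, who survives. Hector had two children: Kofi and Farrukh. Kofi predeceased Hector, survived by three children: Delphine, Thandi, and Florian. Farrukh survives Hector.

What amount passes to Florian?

Florian receives €54,000.

Cormac takes one-half of €648,000 = €324,000. The remaining €324,000 passes to the descendants.
The descendants' portion (€324,000) is divided into 2 shares of €162,000: Farrukh takes €162,000; Kofi's €162,000 share passes to Kofi's issue.
Kofi's share (€162,000) is divided into 3 shares of €54,000: Delphine, Thandi, and Florian each take €54,000.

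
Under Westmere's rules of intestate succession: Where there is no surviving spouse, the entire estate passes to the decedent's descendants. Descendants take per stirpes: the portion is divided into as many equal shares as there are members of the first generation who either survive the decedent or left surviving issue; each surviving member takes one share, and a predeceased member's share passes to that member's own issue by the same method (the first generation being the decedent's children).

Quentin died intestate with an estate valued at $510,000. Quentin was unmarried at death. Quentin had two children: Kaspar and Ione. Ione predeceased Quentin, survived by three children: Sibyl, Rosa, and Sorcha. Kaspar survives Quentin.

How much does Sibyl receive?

The entire $510,000 passes to the descendants.
That amount ($510,000) is divided into 2 shares of $255,000: Kaspar takes $255,000; Ione's $255,000 share passes to Ione's issue.
Ione's share ($255,000) is divided into 3 shares of $85,000: Sibyl, Rosa, and Sorcha each take $85,000.

Sibyl receives $85,000.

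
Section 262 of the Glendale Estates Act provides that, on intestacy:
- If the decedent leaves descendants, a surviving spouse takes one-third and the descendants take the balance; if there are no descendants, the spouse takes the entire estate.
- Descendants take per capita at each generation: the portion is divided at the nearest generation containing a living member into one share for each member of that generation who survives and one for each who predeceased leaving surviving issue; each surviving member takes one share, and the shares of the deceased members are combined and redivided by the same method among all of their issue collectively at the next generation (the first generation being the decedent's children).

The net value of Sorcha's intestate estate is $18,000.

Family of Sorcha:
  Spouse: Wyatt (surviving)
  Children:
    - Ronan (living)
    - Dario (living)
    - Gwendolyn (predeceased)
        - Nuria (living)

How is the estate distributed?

Wyatt: $6,000; Ronan: $4,000; Dario: $4,000; Nuria: $4,000

Wyatt takes one-third of $18,000 = $6,000. The remaining $12,000 passes to the descendants.
The descendants' portion ($12,000) is divided at the children's generation into 3 shares of $4,000. Ronan and Dario each take $4,000. The remaining share for the deceased Gwendolyn ($4,000) is carried to the next generation.
That pool ($4,000) passes entirely to Nuria, the sole taker at the grandchildren's generation.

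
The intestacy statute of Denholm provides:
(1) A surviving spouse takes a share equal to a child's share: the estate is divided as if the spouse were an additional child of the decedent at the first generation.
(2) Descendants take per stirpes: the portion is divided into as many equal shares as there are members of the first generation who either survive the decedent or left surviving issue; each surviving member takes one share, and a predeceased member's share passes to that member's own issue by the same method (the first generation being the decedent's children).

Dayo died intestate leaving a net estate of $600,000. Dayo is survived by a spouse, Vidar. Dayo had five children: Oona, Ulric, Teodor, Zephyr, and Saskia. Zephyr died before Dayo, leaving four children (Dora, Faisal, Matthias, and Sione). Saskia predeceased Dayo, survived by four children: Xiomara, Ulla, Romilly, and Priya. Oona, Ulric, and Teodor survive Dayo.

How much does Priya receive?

The spouse counts as an additional share at the children's level, so there are 6 primary shares of $100,000. Vidar takes one such share ($100,000).
The children's combined portion ($500,000) is divided into 5 shares of $100,000: Oona, Ulric, and Teodor each take $100,000; Zephyr's $100,000 share passes to Zephyr's issue; Saskia's $100,000 share passes to Saskia's issue.
Zephyr's share ($100,000) is divided into 4 shares of $25,000: Dora, Faisal, Matthias, and Sione each take $25,000.
Saskia's share ($100,000) is divided into 4 shares of $25,000: Xiomara, Ulla, Romilly, and Priya each take $25,000.

Priya receives $25,000.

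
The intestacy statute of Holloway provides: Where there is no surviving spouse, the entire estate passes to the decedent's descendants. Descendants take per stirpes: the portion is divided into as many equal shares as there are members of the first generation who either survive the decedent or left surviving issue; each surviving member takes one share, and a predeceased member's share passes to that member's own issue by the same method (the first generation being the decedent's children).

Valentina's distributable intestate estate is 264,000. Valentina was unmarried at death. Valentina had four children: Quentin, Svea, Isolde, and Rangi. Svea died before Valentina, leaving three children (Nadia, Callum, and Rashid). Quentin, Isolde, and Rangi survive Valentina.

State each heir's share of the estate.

Quentin: 66,000; Nadia: 22,000; Callum: 22,000; Rashid: 22,000; Isolde: 66,000; Rangi: 66,000

The entire 264,000 passes to the descendants.
That amount (264,000) is divided into 4 shares of 66,000: Quentin, Isolde, and Rangi each take 66,000; Svea's 66,000 share passes to Svea's issue.
Svea's share (66,000) is divided into 3 shares of 22,000: Nadia, Callum, and Rashid each take 22,000.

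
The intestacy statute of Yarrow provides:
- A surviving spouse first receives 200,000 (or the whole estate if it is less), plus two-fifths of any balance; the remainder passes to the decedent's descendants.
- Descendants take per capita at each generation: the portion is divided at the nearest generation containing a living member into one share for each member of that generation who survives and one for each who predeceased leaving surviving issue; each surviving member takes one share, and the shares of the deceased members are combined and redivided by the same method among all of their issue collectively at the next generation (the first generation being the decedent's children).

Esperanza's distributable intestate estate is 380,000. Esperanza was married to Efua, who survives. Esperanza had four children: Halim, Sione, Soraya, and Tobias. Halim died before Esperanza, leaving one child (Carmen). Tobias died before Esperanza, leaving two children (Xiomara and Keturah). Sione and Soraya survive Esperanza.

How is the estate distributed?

Efua: 272,000; Carmen: 18,000; Sione: 27,000; Soraya: 27,000; Xiomara: 18,000; Keturah: 18,000

Efua first takes 200,000, leaving a balance of 180,000. Efua then takes two-fifths of the balance (72,000), for a total of 272,000. The remaining 108,000 passes to the descendants.
The descendants' portion (108,000) is divided at the children's generation into 4 shares of 27,000. Sione and Soraya each take 27,000. The 2 shares of the deceased (Halim and Tobias) are combined into a pool of 54,000.
That pool (54,000) is divided at the grandchildren's generation equally among Carmen, Xiomara, and Keturah: 18,000 each.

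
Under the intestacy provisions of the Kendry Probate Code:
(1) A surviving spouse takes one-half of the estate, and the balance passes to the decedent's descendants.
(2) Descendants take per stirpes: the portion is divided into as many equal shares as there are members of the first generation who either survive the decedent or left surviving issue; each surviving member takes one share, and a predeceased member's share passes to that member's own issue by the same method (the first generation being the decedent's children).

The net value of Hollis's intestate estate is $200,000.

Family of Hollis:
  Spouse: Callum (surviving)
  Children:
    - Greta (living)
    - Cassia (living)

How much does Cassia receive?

Cassia receives $50,000.

Callum takes one-half of $200,000 = $100,000. The remaining $100,000 passes to the descendants.
The descendants' portion ($100,000) is divided into 2 shares of $50,000: Greta and Cassia each take $50,000.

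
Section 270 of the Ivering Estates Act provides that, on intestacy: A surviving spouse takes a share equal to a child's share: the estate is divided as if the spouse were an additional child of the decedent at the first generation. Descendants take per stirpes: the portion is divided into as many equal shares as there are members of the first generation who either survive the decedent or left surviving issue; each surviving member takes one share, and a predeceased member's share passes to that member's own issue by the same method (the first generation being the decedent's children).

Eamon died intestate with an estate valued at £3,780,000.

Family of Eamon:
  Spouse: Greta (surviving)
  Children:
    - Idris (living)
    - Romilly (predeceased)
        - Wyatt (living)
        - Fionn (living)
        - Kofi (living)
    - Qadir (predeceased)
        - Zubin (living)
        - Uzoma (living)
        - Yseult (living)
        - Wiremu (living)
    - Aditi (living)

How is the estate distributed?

Greta: £756,000; Idris: £756,000; Wyatt: £252,000; Fionn: £252,000; Kofi: £252,000; Zubin: £189,000; Uzoma: £189,000; Yseult: £189,000; Wiremu: £189,000; Aditi: £756,000

The spouse counts as an additional share at the children's level, so there are 5 primary shares of £756,000. Greta takes one such share (£756,000).
The children's combined portion (£3,024,000) is divided into 4 shares of £756,000: Idris and Aditi each take £756,000; Romilly's £756,000 share passes to Romilly's issue; Qadir's £756,000 share passes to Qadir's issue.
Romilly's share (£756,000) is divided into 3 shares of £252,000: Wyatt, Fionn, and Kofi each take £252,000.
Qadir's share (£756,000) is divided into 4 shares of £189,000: Zubin, Uzoma, Yseult, and Wiremu each take £189,000.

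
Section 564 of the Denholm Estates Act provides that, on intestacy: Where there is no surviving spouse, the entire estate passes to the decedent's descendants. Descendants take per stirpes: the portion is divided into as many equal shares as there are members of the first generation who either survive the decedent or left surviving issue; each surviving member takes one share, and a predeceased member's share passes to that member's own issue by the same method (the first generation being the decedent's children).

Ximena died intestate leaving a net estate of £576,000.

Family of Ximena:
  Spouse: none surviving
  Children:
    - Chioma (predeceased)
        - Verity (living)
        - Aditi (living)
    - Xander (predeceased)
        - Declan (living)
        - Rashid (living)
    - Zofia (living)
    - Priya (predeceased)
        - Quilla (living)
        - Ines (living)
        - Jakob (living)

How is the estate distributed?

The entire £576,000 passes to the descendants.
That amount (£576,000) is divided into 4 shares of £144,000: Zofia takes £144,000; Chioma's £144,000 share passes to Chioma's issue; Xander's £144,000 share passes to Xander's issue; Priya's £144,000 share passes to Priya's issue.
Chioma's share (£144,000) is divided into 2 shares of £72,000: Verity and Aditi each take £72,000.
Xander's share (£144,000) is divided into 2 shares of £72,000: Declan and Rashid each take £72,000.
Priya's share (£144,000) is divided into 3 shares of £48,000: Quilla, Ines, and Jakob each take £48,000.

Verity: £72,000; Aditi: £72,000; Declan: £72,000; Rashid: £72,000; Zofia: £144,000; Quilla: £48,000; Ines: £48,000; Jakob: £48,000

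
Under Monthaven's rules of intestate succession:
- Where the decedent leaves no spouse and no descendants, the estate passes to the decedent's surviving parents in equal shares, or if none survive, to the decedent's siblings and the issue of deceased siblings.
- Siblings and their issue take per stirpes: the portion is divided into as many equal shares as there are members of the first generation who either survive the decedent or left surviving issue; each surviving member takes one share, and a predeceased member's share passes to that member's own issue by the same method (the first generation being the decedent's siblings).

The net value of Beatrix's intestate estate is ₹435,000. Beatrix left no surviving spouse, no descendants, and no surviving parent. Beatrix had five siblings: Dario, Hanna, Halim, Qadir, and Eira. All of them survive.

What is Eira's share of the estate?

The entire ₹435,000 passes to the siblings and their issue.
That amount (₹435,000) is divided into 5 shares of ₹87,000: Dario, Hanna, Halim, Qadir, and Eira each take ₹87,000.

Eira receives ₹87,000.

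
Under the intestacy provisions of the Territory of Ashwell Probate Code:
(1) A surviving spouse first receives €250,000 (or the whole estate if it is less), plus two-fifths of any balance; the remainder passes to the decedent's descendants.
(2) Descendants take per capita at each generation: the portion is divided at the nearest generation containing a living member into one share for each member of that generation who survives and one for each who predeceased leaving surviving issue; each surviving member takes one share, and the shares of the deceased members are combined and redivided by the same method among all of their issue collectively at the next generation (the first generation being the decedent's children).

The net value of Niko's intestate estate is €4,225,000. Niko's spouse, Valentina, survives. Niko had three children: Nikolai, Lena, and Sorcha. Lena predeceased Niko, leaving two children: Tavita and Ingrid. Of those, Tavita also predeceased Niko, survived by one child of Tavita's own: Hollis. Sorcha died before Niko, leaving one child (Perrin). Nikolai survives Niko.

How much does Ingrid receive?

Valentina first takes €250,000, leaving a balance of €3,975,000. Valentina then takes two-fifths of the balance (€1,590,000), for a total of €1,840,000. The remaining €2,385,000 passes to the descendants.
The descendants' portion (€2,385,000) is divided at the children's generation into 3 shares of €795,000. Nikolai takes €795,000. The 2 shares of the deceased (Lena and Sorcha) are combined into a pool of €1,590,000.
That pool (€1,590,000) is divided at the grandchildren's generation into 3 shares of €530,000. Ingrid and Perrin each take €530,000. The remaining share for the deceased Tavita (€530,000) is carried to the next generation.
That pool (€530,000) passes entirely to Hollis, the sole taker at the great-grandchildren's generation.

Ingrid receives €530,000.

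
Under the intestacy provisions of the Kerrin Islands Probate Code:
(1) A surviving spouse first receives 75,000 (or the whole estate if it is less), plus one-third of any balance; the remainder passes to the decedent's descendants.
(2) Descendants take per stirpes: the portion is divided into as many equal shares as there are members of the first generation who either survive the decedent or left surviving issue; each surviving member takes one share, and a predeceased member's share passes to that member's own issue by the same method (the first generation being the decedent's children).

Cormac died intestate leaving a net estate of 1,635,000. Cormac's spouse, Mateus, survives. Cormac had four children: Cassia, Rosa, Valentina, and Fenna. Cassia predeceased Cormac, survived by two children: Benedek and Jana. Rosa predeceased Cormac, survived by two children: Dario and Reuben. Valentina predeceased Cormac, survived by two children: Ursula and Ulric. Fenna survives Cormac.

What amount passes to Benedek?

Benedek receives 130,000.

Mateus first takes 75,000, leaving a balance of 1,560,000. Mateus then takes one-third of the balance (520,000), for a total of 595,000. The remaining 1,040,000 passes to the descendants.
The descendants' portion (1,040,000) is divided into 4 shares of 260,000: Fenna takes 260,000; Cassia's 260,000 share passes to Cassia's issue; Rosa's 260,000 share passes to Rosa's issue; Valentina's 260,000 share passes to Valentina's issue.
Cassia's share (260,000) is divided into 2 shares of 130,000: Benedek and Jana each take 130,000.
Rosa's share (260,000) is divided into 2 shares of 130,000: Dario and Reuben each take 130,000.
Valentina's share (260,000) is divided into 2 shares of 130,000: Ursula and Ulric each take 130,000.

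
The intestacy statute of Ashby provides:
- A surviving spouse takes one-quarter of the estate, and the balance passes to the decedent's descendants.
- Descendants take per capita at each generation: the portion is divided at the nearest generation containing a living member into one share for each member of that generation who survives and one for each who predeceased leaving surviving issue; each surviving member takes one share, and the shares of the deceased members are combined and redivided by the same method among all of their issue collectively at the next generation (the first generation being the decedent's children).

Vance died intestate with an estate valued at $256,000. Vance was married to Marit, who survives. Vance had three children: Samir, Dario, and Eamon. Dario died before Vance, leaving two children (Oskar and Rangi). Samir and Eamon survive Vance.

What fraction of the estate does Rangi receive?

Marit takes one-quarter of $256,000 = $64,000. The remaining $192,000 passes to the descendants.
The descendants' portion ($192,000) is divided at the children's generation into 3 shares of $64,000. Samir and Eamon each take $64,000. The remaining share for the deceased Dario ($64,000) is carried to the next generation.
That pool ($64,000) is divided at the grandchildren's generation equally among Oskar and Rangi: $32,000 each.

Rangi receives 1/8 of the estate.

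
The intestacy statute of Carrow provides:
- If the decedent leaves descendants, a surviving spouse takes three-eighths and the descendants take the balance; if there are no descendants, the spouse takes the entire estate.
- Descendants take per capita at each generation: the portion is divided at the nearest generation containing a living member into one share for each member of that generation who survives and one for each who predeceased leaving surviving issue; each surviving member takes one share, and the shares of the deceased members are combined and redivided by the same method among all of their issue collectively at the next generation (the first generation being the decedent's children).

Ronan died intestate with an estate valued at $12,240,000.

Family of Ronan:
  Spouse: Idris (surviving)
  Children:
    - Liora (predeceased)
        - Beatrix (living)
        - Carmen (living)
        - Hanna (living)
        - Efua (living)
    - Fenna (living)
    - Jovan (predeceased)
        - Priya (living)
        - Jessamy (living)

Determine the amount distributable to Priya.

Priya receives $850,000.

Idris takes three-eighths of $12,240,000 = $4,590,000. The remaining $7,650,000 passes to the descendants.
The descendants' portion ($7,650,000) is divided at the children's generation into 3 shares of $2,550,000. Fenna takes $2,550,000. The 2 shares of the deceased (Liora and Jovan) are combined into a pool of $5,100,000.
That pool ($5,100,000) is divided at the grandchildren's generation equally among Beatrix, Carmen, Hanna, Efua, Priya, and Jessamy: $850,000 each.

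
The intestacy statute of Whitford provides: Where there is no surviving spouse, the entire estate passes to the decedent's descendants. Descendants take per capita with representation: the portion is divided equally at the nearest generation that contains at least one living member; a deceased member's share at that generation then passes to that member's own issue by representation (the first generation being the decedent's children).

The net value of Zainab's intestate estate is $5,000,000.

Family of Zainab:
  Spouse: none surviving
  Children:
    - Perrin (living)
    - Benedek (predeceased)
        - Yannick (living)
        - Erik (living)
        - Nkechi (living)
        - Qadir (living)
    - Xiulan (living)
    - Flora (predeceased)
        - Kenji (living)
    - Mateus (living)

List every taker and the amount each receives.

The entire $5,000,000 passes to the descendants.
That amount ($5,000,000) is divided into 5 shares of $1,000,000: Perrin, Xiulan, and Mateus each take $1,000,000; Benedek's $1,000,000 share passes to Benedek's issue; Flora's $1,000,000 share passes to Flora's issue.
Benedek's share ($1,000,000) is divided into 4 shares of $250,000: Yannick, Erik, Nkechi, and Qadir each take $250,000.
Flora's share ($1,000,000) passes entirely to Kenji.

Perrin: $1,000,000; Yannick: $250,000; Erik: $250,000; Nkechi: $250,000; Qadir: $250,000; Xiulan: $1,000,000; Kenji: $1,000,000; Mateus: $1,000,000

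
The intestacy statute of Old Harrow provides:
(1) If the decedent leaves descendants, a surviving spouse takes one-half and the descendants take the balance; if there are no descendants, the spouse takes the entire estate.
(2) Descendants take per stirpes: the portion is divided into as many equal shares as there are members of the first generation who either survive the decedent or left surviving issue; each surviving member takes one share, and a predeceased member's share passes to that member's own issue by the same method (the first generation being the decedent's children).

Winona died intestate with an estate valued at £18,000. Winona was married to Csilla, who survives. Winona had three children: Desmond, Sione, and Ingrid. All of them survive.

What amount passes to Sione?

Csilla takes one-half of £18,000 = £9,000. The remaining £9,000 passes to the descendants.
The descendants' portion (£9,000) is divided into 3 shares of £3,000: Desmond, Sione, and Ingrid each take £3,000.

Sione receives £3,000.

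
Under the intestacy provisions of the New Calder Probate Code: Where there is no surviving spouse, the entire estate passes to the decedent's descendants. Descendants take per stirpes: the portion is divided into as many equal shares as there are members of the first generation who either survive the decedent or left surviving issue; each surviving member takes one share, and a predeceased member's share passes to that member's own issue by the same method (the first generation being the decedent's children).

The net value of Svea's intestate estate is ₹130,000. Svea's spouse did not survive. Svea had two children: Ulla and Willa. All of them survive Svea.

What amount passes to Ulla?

Ulla receives ₹65,000.

The entire ₹130,000 passes to the descendants.
That amount (₹130,000) is divided into 2 shares of ₹65,000: Ulla and Willa each take ₹65,000.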